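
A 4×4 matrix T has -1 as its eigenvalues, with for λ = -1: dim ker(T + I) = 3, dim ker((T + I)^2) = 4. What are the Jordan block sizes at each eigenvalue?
λ = -1: successive nullity increments [3, 1] count blocks of size ≥ k; block sizes are [2, 1, 1].

Jordan blocks: (-1, 2), (-1, 1), (-1, 1)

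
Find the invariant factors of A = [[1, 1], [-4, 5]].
The Jordan structure of A has elementary divisors (x - 3)^2. Arranging the block sizes at each eigenvalue in decreasing order and taking row products gives the invariant factors.

Invariant factors (smallest first, each dividing the next): (x - 3)^2.

Check: the last factor (x - 3)^2 is the minimal polynomial, and the product (x - 3)^2 is the characteristic polynomial.

(x - 3)^2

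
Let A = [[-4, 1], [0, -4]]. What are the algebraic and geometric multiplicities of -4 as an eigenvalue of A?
The characteristic polynomial is (x + 4)^2, so the factor x + 4 appears with exponent 2: the algebraic multiplicity is 2.

rank(A + 4I) = 1, so the eigenspace has dimension 2 - 1 = 1: the geometric multiplicity is 1.

Since 1 < 2, A is not diagonalizable.

algebraic multiplicity 2, geometric multiplicity 1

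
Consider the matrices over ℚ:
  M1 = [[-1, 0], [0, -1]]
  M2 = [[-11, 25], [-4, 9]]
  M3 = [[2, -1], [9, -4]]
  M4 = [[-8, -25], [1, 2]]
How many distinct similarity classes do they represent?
Characteristic polynomials: χ_{M1} = (x + 1)^2, χ_{M2} = (x + 1)^2, χ_{M3} = (x + 1)^2, χ_{M4} = (x + 3)^2.

{M1}: invariant factors x + 1, x + 1.

{M2, M3}: invariant factors (x + 1)^2.

{M4}: invariant factors (x + 3)^2.

Matrices are similar if and only if their invariant-factor lists agree; the partition into similarity classes is {M1}, {M2, M3}, {M4}.

3 classes: {M1}, {M2, M3}, {M4}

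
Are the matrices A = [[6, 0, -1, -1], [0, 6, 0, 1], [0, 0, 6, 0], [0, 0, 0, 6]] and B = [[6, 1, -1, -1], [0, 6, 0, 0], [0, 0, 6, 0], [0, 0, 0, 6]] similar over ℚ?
No.

Both have characteristic polynomial (x - 6)^4 and minimal polynomial (x - 6)^2. But rank(A - 6I) = 2 for A while rank(B - 6I) = 1 for B, so the number of Jordan blocks at λ = 6 differs. A and B are not similar.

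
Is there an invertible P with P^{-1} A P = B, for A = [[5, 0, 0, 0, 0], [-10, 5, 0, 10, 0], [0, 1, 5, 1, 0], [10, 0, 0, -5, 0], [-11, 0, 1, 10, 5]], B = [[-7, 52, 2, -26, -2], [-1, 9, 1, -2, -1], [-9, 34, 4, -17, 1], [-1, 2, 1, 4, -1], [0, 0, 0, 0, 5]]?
Yes.

Two matrices over a field are similar if and only if they have the same invariant factors.

Both A and B have characteristic polynomial (x - 5)^4(x + 5) and minimal polynomial (x - 5)^3(x + 5). Computing further, both have invariant factors x - 5, (x - 5)^3(x + 5). Hence A and B are similar.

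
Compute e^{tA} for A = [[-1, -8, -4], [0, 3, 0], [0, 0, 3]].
A has Jordan form J = [[-1, 0, 0], [0, 3, 0], [0, 0, 3]] with A = PJP^{-1}, so e^{tA} = P e^{tJ} P^{-1}.

For a Jordan block J_k(λ), e^{tJ_k(λ)} = e^{λt} · (I + tN + t^2 N^2/2! + ... + t^{k-1} N^{k-1}/(k-1)!) where N is the nilpotent superdiagonal part.

Assembling the blocks and conjugating back gives the entries of e^{tA} as shown above.

e^{tA} = [[e^{-t}, 2*(1 - e^{4*t})*e^{-t}, (1 - e^{4*t})*e^{-t}], [0, e^{3*t}, 0], [0, 0, e^{3*t}]]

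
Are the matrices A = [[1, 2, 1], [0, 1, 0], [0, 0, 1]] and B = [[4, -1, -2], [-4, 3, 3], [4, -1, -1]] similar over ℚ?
No.

trace(A) = 3 but trace(B) = 6. The trace is a similarity invariant, so A and B are not similar.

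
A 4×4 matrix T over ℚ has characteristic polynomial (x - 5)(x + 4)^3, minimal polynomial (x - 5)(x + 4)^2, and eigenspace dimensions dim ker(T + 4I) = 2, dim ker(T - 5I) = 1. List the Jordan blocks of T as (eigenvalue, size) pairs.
λ = -4: algebraic multiplicity 3 (exponent in χ_T), largest block size 2 (exponent in m_T), 2 blocks (geometric multiplicity). These force block sizes [2, 1].
λ = 5: algebraic multiplicity 1 (exponent in χ_T), largest block size 1 (exponent in m_T), 1 block (geometric multiplicity). This forces block sizes [1].

Jordan blocks: (-4, 2), (-4, 1), (5, 1)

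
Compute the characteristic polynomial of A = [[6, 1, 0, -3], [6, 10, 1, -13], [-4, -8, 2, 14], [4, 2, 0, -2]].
xI - A = [[x - 6, -1, 0, 3], [-6, x - 10, -1, 13], [4, 8, x - 2, -14], [-4, -2, 0, x + 2]].

Expanding det(xI - A) along the first row:
det(xI - A) = + (x - 6)·det([[x - 10, -1, 13], [8, x - 2, -14], [-2, 0, x + 2]]) - (-1)·det([[-6, -1, 13], [4, x - 2, -14], [-4, 0, x + 2]]) + (0)·det([[-6, x - 10, 13], [4, 8, -14], [-4, -2, x + 2]]) - (3)·det([[-6, x - 10, -1], [4, 8, x - 2], [-4, -2, 0]]).

Evaluating gives χ_A(x) = x^4 - 16x^3 + 96x^2 - 256x + 256 = (x - 4)^4.

χ_A(x) = (x - 4)^4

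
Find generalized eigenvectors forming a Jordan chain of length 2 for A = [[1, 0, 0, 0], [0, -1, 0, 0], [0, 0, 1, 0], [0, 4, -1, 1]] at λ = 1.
We seek v_1 ∈ ker((A - I)^2) \ ker(A - I), then set v_{i+1} = (A - I) v_i.

One such chain is v_1 = [[1, 0, 1, 0]]^T, v_2 = [[0, 0, 0, -1]]^T. Check: (A - I) v_2 = [[0, 0, 0, 0]]^T = 0.

v_1 = [[1, 0, 1, 0]]^T, v_2 = [[0, 0, 0, -1]]^T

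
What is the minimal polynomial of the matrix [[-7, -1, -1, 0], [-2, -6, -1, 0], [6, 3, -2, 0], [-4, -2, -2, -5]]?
m_A(x) = (x + 5)^2

The characteristic polynomial factors as (x + 5)^4. The minimal polynomial is ∏(x - λ)^{k_λ} where k_λ is the size of the largest Jordan block at λ.

For λ = -5: rank(A + 5I) = 1, and the largest Jordan block has size 2 (the smallest k with rank((A + 5I)^k) = rank((A + 5I)^(k+1))).

So m_A(x) = (x + 5)^2.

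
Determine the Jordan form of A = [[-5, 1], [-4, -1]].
J = [[-3, 1], [0, -3]]

The characteristic polynomial is det(xI - A) = (x + 3)^2, so the eigenvalues are -3 (algebraic multiplicity 2).

For λ = -3: rank(A + 3I) = 1, rank((A + 3I)^2) = 0. The eigenspace has dimension 2 - 1 = 1, so there is 1 Jordan block; the rank sequence gives block sizes [2].

Assembling the blocks gives the Jordan form J above.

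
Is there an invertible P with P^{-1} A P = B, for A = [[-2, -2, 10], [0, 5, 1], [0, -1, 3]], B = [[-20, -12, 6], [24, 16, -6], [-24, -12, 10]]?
Both have characteristic polynomial (x - 4)^2(x + 2), but the minimal polynomial of A is (x - 4)^2(x + 2) while the minimal polynomial of B is (x - 4)(x + 2). The minimal polynomial is a similarity invariant, so A and B are not similar.

No.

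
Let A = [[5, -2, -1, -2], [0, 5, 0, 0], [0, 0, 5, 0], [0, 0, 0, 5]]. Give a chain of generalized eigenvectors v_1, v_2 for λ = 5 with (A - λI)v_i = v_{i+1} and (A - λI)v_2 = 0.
We seek v_1 ∈ ker((A - 5I)^2) \ ker(A - 5I), then set v_{i+1} = (A - 5I) v_i.

One such chain is v_1 = [[0, 0, -3, 1]]^T, v_2 = [[1, 0, 0, 0]]^T. Check: (A - 5I) v_2 = [[0, 0, 0, 0]]^T = 0.

v_1 = [[0, 0, -3, 1]]^T, v_2 = [[1, 0, 0, 0]]^T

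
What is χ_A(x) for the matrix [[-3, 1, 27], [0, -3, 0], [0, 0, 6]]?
xI - A = [[x + 3, -1, -27], [0, x + 3, 0], [0, 0, x - 6]].

Expanding det(xI - A) along the first row:
det(xI - A) = + (x + 3)·det([[x + 3, 0], [0, x - 6]]) - (-1)·det([[0, 0], [0, x - 6]]) + (-27)·det([[0, x + 3], [0, 0]]).

Evaluating gives χ_A(x) = x^3 - 27x - 54 = (x - 6)(x + 3)^2.

χ_A(x) = (x - 6)(x + 3)^2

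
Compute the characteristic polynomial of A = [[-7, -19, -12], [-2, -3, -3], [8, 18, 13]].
xI - A = [[x + 7, 19, 12], [2, x + 3, 3], [-8, -18, x - 13]].

Expanding det(xI - A) along the first row:
det(xI - A) = + (x + 7)·det([[x + 3, 3], [-18, x - 13]]) - (19)·det([[2, 3], [-8, x - 13]]) + (12)·det([[2, x + 3], [-8, -18]]).

Evaluating gives χ_A(x) = x^3 - 3x^2 + 3x - 1 = (x - 1)^3.

χ_A(x) = (x - 1)^3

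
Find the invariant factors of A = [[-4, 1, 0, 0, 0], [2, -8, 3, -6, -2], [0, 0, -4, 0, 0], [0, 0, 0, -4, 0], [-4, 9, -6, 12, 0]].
x + 4, x + 4, (x + 4)^3

The Jordan structure of A has elementary divisors (x + 4)^3, (x + 4), (x + 4). Arranging the block sizes at each eigenvalue in decreasing order and taking row products gives the invariant factors.

Invariant factors (smallest first, each dividing the next): x + 4, x + 4, (x + 4)^3.

Check: the last factor (x + 4)^3 is the minimal polynomial, and the product (x + 4)^5 is the characteristic polynomial.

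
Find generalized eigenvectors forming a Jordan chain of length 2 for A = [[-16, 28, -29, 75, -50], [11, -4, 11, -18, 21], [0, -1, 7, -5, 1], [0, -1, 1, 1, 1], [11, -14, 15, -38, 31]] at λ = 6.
v_1 = [[0, 1, 1, 0, 0]]^T, v_2 = [[-1, 1, 0, 0, 1]]^T

We seek v_1 ∈ ker((A - 6I)^2) \ ker(A - 6I), then set v_{i+1} = (A - 6I) v_i.

One such chain is v_1 = [[0, 1, 1, 0, 0]]^T, v_2 = [[-1, 1, 0, 0, 1]]^T. Check: (A - 6I) v_2 = [[0, 0, 0, 0, 0]]^T = 0.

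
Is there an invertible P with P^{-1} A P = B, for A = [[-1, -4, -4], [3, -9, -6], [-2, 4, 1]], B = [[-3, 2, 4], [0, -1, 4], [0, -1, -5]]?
Yes.

Two matrices over a field are similar if and only if they have the same invariant factors.

Both A and B have characteristic polynomial (x + 3)^3 and minimal polynomial (x + 3)^2. Computing further, both have invariant factors x + 3, (x + 3)^2. Hence A and B are similar.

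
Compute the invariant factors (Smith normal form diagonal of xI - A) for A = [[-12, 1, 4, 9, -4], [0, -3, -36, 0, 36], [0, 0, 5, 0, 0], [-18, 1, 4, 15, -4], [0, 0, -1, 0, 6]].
The Jordan structure of A has elementary divisors (x + 3)^2, (x - 5), (x - 6), (x - 6). Arranging the block sizes at each eigenvalue in decreasing order and taking row products gives the invariant factors.

Invariant factors (smallest first, each dividing the next): x - 6, (x - 6)(x - 5)(x + 3)^2.

Check: the last factor (x - 6)(x - 5)(x + 3)^2 is the minimal polynomial, and the product (x - 6)^2(x - 5)(x + 3)^2 is the characteristic polynomial.

x - 6, (x - 6)(x - 5)(x + 3)^2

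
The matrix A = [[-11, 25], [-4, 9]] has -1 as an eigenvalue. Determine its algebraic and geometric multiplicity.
algebraic multiplicity 2, geometric multiplicity 1

The characteristic polynomial is (x + 1)^2, so the factor x + 1 appears with exponent 2: the algebraic multiplicity is 2.

rank(A + I) = 1, so the eigenspace has dimension 2 - 1 = 1: the geometric multiplicity is 1.

Since 1 < 2, A is not diagonalizable.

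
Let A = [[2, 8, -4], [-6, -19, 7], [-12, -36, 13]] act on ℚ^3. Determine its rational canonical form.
R = [[0, 0, 10], [1, 0, 7], [0, 1, -4]]

The invariant factors of A (the non-unit diagonal entries of the Smith normal form of xI - A over ℚ[x]) are (x - 2)(x + 1)(x + 5), each dividing the next. The characteristic polynomial is their product, (x - 2)(x + 1)(x + 5).

The rational canonical form is the block-diagonal matrix of companion matrices C(f_i):
R = [[0, 0, 10], [1, 0, 7], [0, 1, -4]].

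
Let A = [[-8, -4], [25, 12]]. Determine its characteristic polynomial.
xI - A = [[x + 8, 4], [-25, x - 12]].

Expanding det(xI - A) along the first row:
det(xI - A) = + (x + 8)·det([[x - 12]]) - (4)·det([[-25]]).

Evaluating gives χ_A(x) = x^2 - 4x + 4 = (x - 2)^2.

χ_A(x) = (x - 2)^2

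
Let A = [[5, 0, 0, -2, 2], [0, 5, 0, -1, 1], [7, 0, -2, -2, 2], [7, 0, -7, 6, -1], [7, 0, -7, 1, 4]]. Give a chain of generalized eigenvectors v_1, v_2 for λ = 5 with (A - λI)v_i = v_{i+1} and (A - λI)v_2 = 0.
We seek v_1 ∈ ker((A - 5I)^2) \ ker(A - 5I), then set v_{i+1} = (A - 5I) v_i.

One such chain is v_1 = [[1, 1, 1, 0, 1]]^T, v_2 = [[2, 1, 2, -1, -1]]^T. Check: (A - 5I) v_2 = [[0, 0, 0, 0, 0]]^T = 0.

v_1 = [[1, 1, 1, 0, 1]]^T, v_2 = [[2, 1, 2, -1, -1]]^T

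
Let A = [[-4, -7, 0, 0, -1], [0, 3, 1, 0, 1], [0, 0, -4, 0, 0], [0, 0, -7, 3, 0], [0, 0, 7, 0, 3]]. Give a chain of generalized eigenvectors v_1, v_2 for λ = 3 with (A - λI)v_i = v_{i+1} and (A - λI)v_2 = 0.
v_1 = [[0, 0, 0, 2, -1]]^T, v_2 = [[1, -1, 0, 0, 0]]^T

We seek v_1 ∈ ker((A - 3I)^2) \ ker(A - 3I), then set v_{i+1} = (A - 3I) v_i.

One such chain is v_1 = [[0, 0, 0, 2, -1]]^T, v_2 = [[1, -1, 0, 0, 0]]^T. Check: (A - 3I) v_2 = [[0, 0, 0, 0, 0]]^T = 0.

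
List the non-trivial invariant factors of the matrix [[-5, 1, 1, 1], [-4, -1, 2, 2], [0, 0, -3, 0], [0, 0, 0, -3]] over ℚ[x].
The Jordan structure of A has elementary divisors (x + 3)^2, (x + 3), (x + 3). Arranging the block sizes at each eigenvalue in decreasing order and taking row products gives the invariant factors.

Invariant factors (smallest first, each dividing the next): x + 3, x + 3, (x + 3)^2.

Check: the last factor (x + 3)^2 is the minimal polynomial, and the product (x + 3)^4 is the characteristic polynomial.

x + 3, x + 3, (x + 3)^2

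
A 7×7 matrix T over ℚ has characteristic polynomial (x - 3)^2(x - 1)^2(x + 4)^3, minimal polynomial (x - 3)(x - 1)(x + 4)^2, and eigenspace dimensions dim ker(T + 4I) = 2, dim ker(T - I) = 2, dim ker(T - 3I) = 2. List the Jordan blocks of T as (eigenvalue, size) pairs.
λ = -4: algebraic multiplicity 3 (exponent in χ_T), largest block size 2 (exponent in m_T), 2 blocks (geometric multiplicity). These force block sizes [2, 1].
λ = 1: algebraic multiplicity 2 (exponent in χ_T), largest block size 1 (exponent in m_T), 2 blocks (geometric multiplicity). These force block sizes [1, 1].
λ = 3: algebraic multiplicity 2 (exponent in χ_T), largest block size 1 (exponent in m_T), 2 blocks (geometric multiplicity). These force block sizes [1, 1].

Jordan blocks: (-4, 2), (-4, 1), (1, 1), (1, 1), (3, 1), (3, 1)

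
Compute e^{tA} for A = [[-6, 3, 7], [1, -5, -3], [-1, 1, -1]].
A has Jordan form J = [[-4, 1, 0], [0, -4, 1], [0, 0, -4]] with A = PJP^{-1}, so e^{tA} = P e^{tJ} P^{-1}.

For a Jordan block J_k(λ), e^{tJ_k(λ)} = e^{λt} · (I + tN + t^2 N^2/2! + ... + t^{k-1} N^{k-1}/(k-1)!) where N is the nilpotent superdiagonal part.

Assembling the blocks and conjugating back gives the entries of e^{tA} as shown above.

e^{tA} = [[(1 - 2*t)*e^{-4*t}, t*(3 - t)*e^{-4*t}, t*(7 - t)*e^{-4*t}], [t*e^{-4*t}, (t^2/2 - t + 1)*e^{-4*t}, t*(t - 6)*e^{-4*t}/2], [-t*e^{-4*t}, t*(2 - t)*e^{-4*t}/2, (-t^2 + 6*t + 2)*e^{-4*t}/2]]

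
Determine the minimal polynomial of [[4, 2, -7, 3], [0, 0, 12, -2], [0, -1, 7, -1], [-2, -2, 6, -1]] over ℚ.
m_A(x) = (x - 3)^2(x - 2)^2

The characteristic polynomial factors as (x - 3)^2(x - 2)^2. The minimal polynomial is ∏(x - λ)^{k_λ} where k_λ is the size of the largest Jordan block at λ.

For λ = 2: rank(A - 2I) = 3, and the largest Jordan block has size 2 (the smallest k with rank((A - 2I)^k) = rank((A - 2I)^(k+1))).
For λ = 3: rank(A - 3I) = 3, and the largest Jordan block has size 2 (the smallest k with rank((A - 3I)^k) = rank((A - 3I)^(k+1))).

So m_A(x) = (x - 3)^2(x - 2)^2.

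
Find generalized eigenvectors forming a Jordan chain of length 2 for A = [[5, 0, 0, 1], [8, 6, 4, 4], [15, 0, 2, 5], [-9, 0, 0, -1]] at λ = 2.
We seek v_1 ∈ ker((A - 2I)^2) \ ker(A - 2I), then set v_{i+1} = (A - 2I) v_i.

One such chain is v_1 = [[-2, 9, -9, 5]]^T, v_2 = [[-1, 4, -5, 3]]^T. Check: (A - 2I) v_2 = [[0, 0, 0, 0]]^T = 0.

v_1 = [[-2, 9, -9, 5]]^T, v_2 = [[-1, 4, -5, 3]]^T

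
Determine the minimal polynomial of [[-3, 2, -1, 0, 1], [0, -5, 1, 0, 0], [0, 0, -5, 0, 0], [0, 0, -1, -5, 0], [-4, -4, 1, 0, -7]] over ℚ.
m_A(x) = (x + 5)^3

The characteristic polynomial factors as (x + 5)^5. The minimal polynomial is ∏(x - λ)^{k_λ} where k_λ is the size of the largest Jordan block at λ.

For λ = -5: rank(A + 5I) = 2, and the largest Jordan block has size 3 (the smallest k with rank((A + 5I)^k) = rank((A + 5I)^(k+1))).

So m_A(x) = (x + 5)^3.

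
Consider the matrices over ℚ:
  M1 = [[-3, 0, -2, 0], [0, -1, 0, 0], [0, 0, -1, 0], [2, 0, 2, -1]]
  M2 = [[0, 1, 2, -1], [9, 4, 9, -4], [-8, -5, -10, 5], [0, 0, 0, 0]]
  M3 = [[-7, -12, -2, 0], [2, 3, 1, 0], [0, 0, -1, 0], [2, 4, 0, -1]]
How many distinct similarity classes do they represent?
Characteristic polynomials: χ_{M1} = (x + 1)^3(x + 3), χ_{M2} = x(x + 2)^3, χ_{M3} = (x + 1)^3(x + 3).

{M1}: invariant factors x + 1, x + 1, (x + 1)(x + 3).

{M2}: invariant factors x(x + 2)^3.

{M3}: invariant factors x + 1, (x + 1)^2(x + 3).

Matrices are similar if and only if their invariant-factor lists agree; the partition into similarity classes is {M1}, {M2}, {M3}.

3 classes: {M1}, {M2}, {M3}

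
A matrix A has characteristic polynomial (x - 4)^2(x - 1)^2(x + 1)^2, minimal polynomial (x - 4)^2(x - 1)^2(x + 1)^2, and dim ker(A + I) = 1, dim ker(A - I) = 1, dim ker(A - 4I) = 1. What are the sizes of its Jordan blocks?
λ = -1: algebraic multiplicity 2 (exponent in χ_A), largest block size 2 (exponent in m_A), 1 block (geometric multiplicity). This forces block sizes [2].
λ = 1: algebraic multiplicity 2 (exponent in χ_A), largest block size 2 (exponent in m_A), 1 block (geometric multiplicity). This forces block sizes [2].
λ = 4: algebraic multiplicity 2 (exponent in χ_A), largest block size 2 (exponent in m_A), 1 block (geometric multiplicity). This forces block sizes [2].

Jordan blocks: (-1, 2), (1, 2), (4, 2)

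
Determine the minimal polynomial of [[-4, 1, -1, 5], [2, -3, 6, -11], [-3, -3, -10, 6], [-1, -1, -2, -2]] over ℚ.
The characteristic polynomial factors as (x + 4)(x + 5)^3. The minimal polynomial is ∏(x - λ)^{k_λ} where k_λ is the size of the largest Jordan block at λ.

For λ = -5: rank(A + 5I) = 3, and the largest Jordan block has size 3 (the smallest k with rank((A + 5I)^k) = rank((A + 5I)^(k+1))).
For λ = -4: rank(A + 4I) = 3, and the largest Jordan block has size 1 (the smallest k with rank((A + 4I)^k) = rank((A + 4I)^(k+1))).

So m_A(x) = (x + 4)(x + 5)^3.

m_A(x) = (x + 4)(x + 5)^3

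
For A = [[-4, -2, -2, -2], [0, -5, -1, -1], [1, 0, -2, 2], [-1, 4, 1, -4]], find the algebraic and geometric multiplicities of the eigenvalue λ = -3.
algebraic multiplicity 1, geometric multiplicity 1

The characteristic polynomial is (x + 3)(x + 4)^3, so the factor x + 3 appears with exponent 1: the algebraic multiplicity is 1.

rank(A + 3I) = 3, so the eigenspace has dimension 4 - 3 = 1: the geometric multiplicity is 1.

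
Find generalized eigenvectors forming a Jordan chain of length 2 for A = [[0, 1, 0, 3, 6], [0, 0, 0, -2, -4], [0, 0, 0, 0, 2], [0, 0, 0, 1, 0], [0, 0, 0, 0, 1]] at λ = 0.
v_1 = [[0, 1, 0, 0, 0]]^T, v_2 = [[1, 0, 0, 0, 0]]^T

We seek v_1 ∈ ker(A^2) \ ker(A), then set v_{i+1} = A v_i.

One such chain is v_1 = [[0, 1, 0, 0, 0]]^T, v_2 = [[1, 0, 0, 0, 0]]^T. Check: A v_2 = [[0, 0, 0, 0, 0]]^T = 0.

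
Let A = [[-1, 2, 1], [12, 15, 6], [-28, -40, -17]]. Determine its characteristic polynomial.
χ_A(x) = (x - 3)(x + 3)^2

xI - A = [[x + 1, -2, -1], [-12, x - 15, -6], [28, 40, x + 17]].

Expanding det(xI - A) along the first row:
det(xI - A) = + (x + 1)·det([[x - 15, -6], [40, x + 17]]) - (-2)·det([[-12, -6], [28, x + 17]]) + (-1)·det([[-12, x - 15], [28, 40]]).

Evaluating gives χ_A(x) = x^3 + 3x^2 - 9x - 27 = (x - 3)(x + 3)^2.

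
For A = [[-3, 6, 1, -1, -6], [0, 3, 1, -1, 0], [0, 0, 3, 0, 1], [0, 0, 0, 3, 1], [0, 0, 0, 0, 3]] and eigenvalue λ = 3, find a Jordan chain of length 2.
We seek v_1 ∈ ker((A - 3I)^2) \ ker(A - 3I), then set v_{i+1} = (A - 3I) v_i.

One such chain is v_1 = [[0, 0, 0, -1, 0]]^T, v_2 = [[1, 1, 0, 0, 0]]^T. Check: (A - 3I) v_2 = [[0, 0, 0, 0, 0]]^T = 0.

v_1 = [[0, 0, 0, -1, 0]]^T, v_2 = [[1, 1, 0, 0, 0]]^T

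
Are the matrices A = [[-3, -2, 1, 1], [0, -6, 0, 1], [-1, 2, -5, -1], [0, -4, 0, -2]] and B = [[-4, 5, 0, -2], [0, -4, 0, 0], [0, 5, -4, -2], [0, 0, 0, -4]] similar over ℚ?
No.

Both have characteristic polynomial (x + 4)^4 and minimal polynomial (x + 4)^2. But rank(A + 4I) = 2 for A while rank(B + 4I) = 1 for B, so the number of Jordan blocks at λ = -4 differs. A and B are not similar.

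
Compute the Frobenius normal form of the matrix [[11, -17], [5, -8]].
R = [[0, 3], [1, 3]]

The invariant factors of A (the non-unit diagonal entries of the Smith normal form of xI - A over ℚ[x]) are x^2 - 3x - 3, each dividing the next. The characteristic polynomial is their product, x^2 - 3x - 3.

The rational canonical form is the block-diagonal matrix of companion matrices C(f_i):
R = [[0, 3], [1, 3]].

Note the characteristic polynomial does not split into linear factors over ℚ, so A has no Jordan form over ℚ; the rational canonical form exists over any field.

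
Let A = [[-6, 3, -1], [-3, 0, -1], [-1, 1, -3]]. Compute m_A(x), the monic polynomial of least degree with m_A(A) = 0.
The characteristic polynomial factors as (x + 3)^3. The minimal polynomial is ∏(x - λ)^{k_λ} where k_λ is the size of the largest Jordan block at λ.

For λ = -3: rank(A + 3I) = 2, and the largest Jordan block has size 3 (the smallest k with rank((A + 3I)^k) = rank((A + 3I)^(k+1))).

So m_A(x) = (x + 3)^3.

m_A(x) = (x + 3)^3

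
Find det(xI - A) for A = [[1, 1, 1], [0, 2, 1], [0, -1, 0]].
xI - A = [[x - 1, -1, -1], [0, x - 2, -1], [0, 1, x]].

Expanding det(xI - A) along the first row:
det(xI - A) = + (x - 1)·det([[x - 2, -1], [1, x]]) - (-1)·det([[0, -1], [0, x]]) + (-1)·det([[0, x - 2], [0, 1]]).

Evaluating gives χ_A(x) = x^3 - 3x^2 + 3x - 1 = (x - 1)^3.

χ_A(x) = (x - 1)^3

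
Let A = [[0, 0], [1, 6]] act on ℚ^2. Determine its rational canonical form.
R = [[0, 0], [1, 6]]

The invariant factors of A (the non-unit diagonal entries of the Smith normal form of xI - A over ℚ[x]) are x(x - 6), each dividing the next. The characteristic polynomial is their product, x(x - 6).

The rational canonical form is the block-diagonal matrix of companion matrices C(f_i):
R = [[0, 0], [1, 6]].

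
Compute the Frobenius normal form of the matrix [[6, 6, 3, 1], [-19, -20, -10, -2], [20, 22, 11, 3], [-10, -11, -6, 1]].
The invariant factors of A (the non-unit diagonal entries of the Smith normal form of xI - A over ℚ[x]) are (x + 2)(x^3 + 3x - 3), each dividing the next. The characteristic polynomial is their product, (x + 2)(x^3 + 3x - 3).

The rational canonical form is the block-diagonal matrix of companion matrices C(f_i):
R = [[0, 0, 0, 6], [1, 0, 0, -3], [0, 1, 0, -3], [0, 0, 1, -2]].

Note the characteristic polynomial does not split into linear factors over ℚ, so A has no Jordan form over ℚ; the rational canonical form exists over any field.

R = [[0, 0, 0, 6], [1, 0, 0, -3], [0, 1, 0, -3], [0, 0, 1, -2]]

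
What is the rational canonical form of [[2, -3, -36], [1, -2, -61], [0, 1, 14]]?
The invariant factors of A (the non-unit diagonal entries of the Smith normal form of xI - A over ℚ[x]) are (x - 6)^2(x - 2), each dividing the next. The characteristic polynomial is their product, (x - 6)^2(x - 2).

The rational canonical form is the block-diagonal matrix of companion matrices C(f_i):
R = [[0, 0, 72], [1, 0, -60], [0, 1, 14]].

R = [[0, 0, 72], [1, 0, -60], [0, 1, 14]]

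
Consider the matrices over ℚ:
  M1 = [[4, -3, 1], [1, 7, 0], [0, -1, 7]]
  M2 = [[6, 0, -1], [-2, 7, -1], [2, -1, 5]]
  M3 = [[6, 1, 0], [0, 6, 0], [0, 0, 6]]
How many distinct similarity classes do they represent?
Characteristic polynomials: χ_{M1} = (x - 6)^3, χ_{M2} = (x - 6)^3, χ_{M3} = (x - 6)^3.

{M1, M2}: invariant factors (x - 6)^3.

{M3}: invariant factors x - 6, (x - 6)^2.

Matrices are similar if and only if their invariant-factor lists agree; the partition into similarity classes is {M1, M2}, {M3}.

2 classes: {M1, M2}, {M3}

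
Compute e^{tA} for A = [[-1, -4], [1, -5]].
e^{tA} = [[(2*t + 1)*e^{-3*t}, -4*t*e^{-3*t}], [t*e^{-3*t}, (1 - 2*t)*e^{-3*t}]]

A has Jordan form J = [[-3, 1], [0, -3]] with A = PJP^{-1}, so e^{tA} = P e^{tJ} P^{-1}.

For a Jordan block J_k(λ), e^{tJ_k(λ)} = e^{λt} · (I + tN + t^2 N^2/2! + ... + t^{k-1} N^{k-1}/(k-1)!) where N is the nilpotent superdiagonal part.

Assembling the blocks and conjugating back gives the entries of e^{tA} as shown above.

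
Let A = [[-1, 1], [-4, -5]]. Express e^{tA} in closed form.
e^{tA} = [[(2*t + 1)*e^{-3*t}, t*e^{-3*t}], [-4*t*e^{-3*t}, (1 - 2*t)*e^{-3*t}]]

A has Jordan form J = [[-3, 1], [0, -3]] with A = PJP^{-1}, so e^{tA} = P e^{tJ} P^{-1}.

For a Jordan block J_k(λ), e^{tJ_k(λ)} = e^{λt} · (I + tN + t^2 N^2/2! + ... + t^{k-1} N^{k-1}/(k-1)!) where N is the nilpotent superdiagonal part.

Assembling the blocks and conjugating back gives the entries of e^{tA} as shown above.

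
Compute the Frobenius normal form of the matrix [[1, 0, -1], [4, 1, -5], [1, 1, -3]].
The invariant factors of A (the non-unit diagonal entries of the Smith normal form of xI - A over ℚ[x]) are (x + 1)(x^2 + 1), each dividing the next. The characteristic polynomial is their product, (x + 1)(x^2 + 1).

The rational canonical form is the block-diagonal matrix of companion matrices C(f_i):
R = [[0, 0, -1], [1, 0, -1], [0, 1, -1]].

Note the characteristic polynomial does not split into linear factors over ℚ, so A has no Jordan form over ℚ; the rational canonical form exists over any field.

R = [[0, 0, -1], [1, 0, -1], [0, 1, -1]]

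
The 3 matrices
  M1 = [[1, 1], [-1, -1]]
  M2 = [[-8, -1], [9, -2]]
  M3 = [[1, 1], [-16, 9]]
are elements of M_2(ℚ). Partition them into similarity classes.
3 classes: {M1}, {M2}, {M3}

Characteristic polynomials: χ_{M1} = x^2, χ_{M2} = (x + 5)^2, χ_{M3} = (x - 5)^2.

{M1}: invariant factors x^2.

{M2}: invariant factors (x + 5)^2.

{M3}: invariant factors (x - 5)^2.

Matrices are similar if and only if their invariant-factor lists agree; the partition into similarity classes is {M1}, {M2}, {M3}.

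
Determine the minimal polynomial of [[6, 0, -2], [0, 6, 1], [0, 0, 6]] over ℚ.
The characteristic polynomial factors as (x - 6)^3. The minimal polynomial is ∏(x - λ)^{k_λ} where k_λ is the size of the largest Jordan block at λ.

For λ = 6: rank(A - 6I) = 1, and the largest Jordan block has size 2 (the smallest k with rank((A - 6I)^k) = rank((A - 6I)^(k+1))).

So m_A(x) = (x - 6)^2.

m_A(x) = (x - 6)^2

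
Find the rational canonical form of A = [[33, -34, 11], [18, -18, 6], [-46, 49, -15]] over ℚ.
R = [[0, 0, 6], [1, 0, -5], [0, 1, 0]]

The invariant factors of A (the non-unit diagonal entries of the Smith normal form of xI - A over ℚ[x]) are (x - 1)(x^2 + x + 6), each dividing the next. The characteristic polynomial is their product, (x - 1)(x^2 + x + 6).

The rational canonical form is the block-diagonal matrix of companion matrices C(f_i):
R = [[0, 0, 6], [1, 0, -5], [0, 1, 0]].

Note the characteristic polynomial does not split into linear factors over ℚ, so A has no Jordan form over ℚ; the rational canonical form exists over any field.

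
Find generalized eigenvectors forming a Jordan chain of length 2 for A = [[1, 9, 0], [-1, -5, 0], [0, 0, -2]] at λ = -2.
v_1 = [[4, -1, 0]]^T, v_2 = [[3, -1, 0]]^T

We seek v_1 ∈ ker((A + 2I)^2) \ ker(A + 2I), then set v_{i+1} = (A + 2I) v_i.

One such chain is v_1 = [[4, -1, 0]]^T, v_2 = [[3, -1, 0]]^T. Check: (A + 2I) v_2 = [[0, 0, 0]]^T = 0.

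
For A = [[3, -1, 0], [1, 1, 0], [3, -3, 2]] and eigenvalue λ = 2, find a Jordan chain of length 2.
v_1 = [[5, 4, 4]]^T, v_2 = [[1, 1, 3]]^T

We seek v_1 ∈ ker((A - 2I)^2) \ ker(A - 2I), then set v_{i+1} = (A - 2I) v_i.

One such chain is v_1 = [[5, 4, 4]]^T, v_2 = [[1, 1, 3]]^T. Check: (A - 2I) v_2 = [[0, 0, 0]]^T = 0.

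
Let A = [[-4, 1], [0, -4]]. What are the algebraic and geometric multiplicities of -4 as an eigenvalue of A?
The characteristic polynomial is (x + 4)^2, so the factor x + 4 appears with exponent 2: the algebraic multiplicity is 2.

rank(A + 4I) = 1, so the eigenspace has dimension 2 - 1 = 1: the geometric multiplicity is 1.

Since 1 < 2, A is not diagonalizable.

algebraic multiplicity 2, geometric multiplicity 1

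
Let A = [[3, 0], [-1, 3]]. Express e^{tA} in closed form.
e^{tA} = [[e^{3*t}, 0], [-t*e^{3*t}, e^{3*t}]]

A has Jordan form J = [[3, 1], [0, 3]] with A = PJP^{-1}, so e^{tA} = P e^{tJ} P^{-1}.

For a Jordan block J_k(λ), e^{tJ_k(λ)} = e^{λt} · (I + tN + t^2 N^2/2! + ... + t^{k-1} N^{k-1}/(k-1)!) where N is the nilpotent superdiagonal part.

Assembling the blocks and conjugating back gives the entries of e^{tA} as shown above.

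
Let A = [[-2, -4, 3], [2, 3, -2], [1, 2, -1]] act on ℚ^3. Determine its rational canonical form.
The invariant factors of A (the non-unit diagonal entries of the Smith normal form of xI - A over ℚ[x]) are x^3 + 2x - 1, each dividing the next. The characteristic polynomial is their product, x^3 + 2x - 1.

The rational canonical form is the block-diagonal matrix of companion matrices C(f_i):
R = [[0, 0, 1], [1, 0, -2], [0, 1, 0]].

Note the characteristic polynomial does not split into linear factors over ℚ, so A has no Jordan form over ℚ; the rational canonical form exists over any field.

R = [[0, 0, 1], [1, 0, -2], [0, 1, 0]]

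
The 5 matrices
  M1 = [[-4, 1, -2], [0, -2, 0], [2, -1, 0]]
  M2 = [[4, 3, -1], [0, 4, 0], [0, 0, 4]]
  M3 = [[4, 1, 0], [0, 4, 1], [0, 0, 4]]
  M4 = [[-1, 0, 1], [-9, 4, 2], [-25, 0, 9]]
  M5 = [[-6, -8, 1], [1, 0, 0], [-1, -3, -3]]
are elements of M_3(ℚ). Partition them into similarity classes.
4 classes: {M1}, {M2}, {M3, M4}, {M5}

Characteristic polynomials: χ_{M1} = (x + 2)^3, χ_{M2} = (x - 4)^3, χ_{M3} = (x - 4)^3, χ_{M4} = (x - 4)^3, χ_{M5} = (x + 3)^3.

{M1}: invariant factors x + 2, (x + 2)^2.

{M2}: invariant factors x - 4, (x - 4)^2.

{M3, M4}: invariant factors (x - 4)^3.

{M5}: invariant factors (x + 3)^3.

Matrices are similar if and only if their invariant-factor lists agree; the partition into similarity classes is {M1}, {M2}, {M3, M4}, {M5}.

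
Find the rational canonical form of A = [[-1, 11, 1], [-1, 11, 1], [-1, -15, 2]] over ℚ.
R = [[0, 0, 0], [1, 0, -36], [0, 1, 12]]

The invariant factors of A (the non-unit diagonal entries of the Smith normal form of xI - A over ℚ[x]) are x(x - 6)^2, each dividing the next. The characteristic polynomial is their product, x(x - 6)^2.

The rational canonical form is the block-diagonal matrix of companion matrices C(f_i):
R = [[0, 0, 0], [1, 0, -36], [0, 1, 12]].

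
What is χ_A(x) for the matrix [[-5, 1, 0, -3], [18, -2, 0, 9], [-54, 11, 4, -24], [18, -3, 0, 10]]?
xI - A = [[x + 5, -1, 0, 3], [-18, x + 2, 0, -9], [54, -11, x - 4, 24], [-18, 3, 0, x - 10]].

Expanding det(xI - A) along the first row:
det(xI - A) = + (x + 5)·det([[x + 2, 0, -9], [-11, x - 4, 24], [3, 0, x - 10]]) - (-1)·det([[-18, 0, -9], [54, x - 4, 24], [-18, 0, x - 10]]) + (0)·det([[-18, x + 2, -9], [54, -11, 24], [-18, 3, x - 10]]) - (3)·det([[-18, x + 2, 0], [54, -11, x - 4], [-18, 3, 0]]).

Evaluating gives χ_A(x) = x^4 - 7x^3 + 15x^2 - 13x + 4 = (x - 4)(x - 1)^3.

χ_A(x) = (x - 4)(x - 1)^3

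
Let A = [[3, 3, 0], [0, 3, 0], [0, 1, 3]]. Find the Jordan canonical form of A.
J = [[3, 1, 0], [0, 3, 0], [0, 0, 3]]

The characteristic polynomial is det(xI - A) = (x - 3)^3, so the eigenvalues are 3 (algebraic multiplicity 3).

For λ = 3: rank(A - 3I) = 1, rank((A - 3I)^2) = 0. The eigenspace has dimension 3 - 1 = 2, so there are 2 Jordan blocks; the rank sequence gives block sizes [2, 1].

Assembling the blocks gives the Jordan form J above.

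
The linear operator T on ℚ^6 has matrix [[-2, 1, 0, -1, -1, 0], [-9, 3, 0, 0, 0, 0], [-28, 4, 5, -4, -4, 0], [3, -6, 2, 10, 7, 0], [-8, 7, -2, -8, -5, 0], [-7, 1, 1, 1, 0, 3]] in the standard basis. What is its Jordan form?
J = [[0, 1, 0, 0, 0, 0], [0, 0, 0, 0, 0, 0], [0, 0, 3, 1, 0, 0], [0, 0, 0, 3, 1, 0], [0, 0, 0, 0, 3, 0], [0, 0, 0, 0, 0, 5]]

The characteristic polynomial is det(xI - A) = x^2(x - 5)(x - 3)^3, so the eigenvalues are 0 (algebraic multiplicity 2), 3 (algebraic multiplicity 3), 5 (algebraic multiplicity 1).

For λ = 0: rank(A) = 5, rank(A^2) = 4. The eigenspace has dimension 6 - 5 = 1, so there is 1 Jordan block; the rank sequence gives block sizes [2].

For λ = 3: rank(A - 3I) = 5, rank((A - 3I)^2) = 4, rank((A - 3I)^3) = 3. The eigenspace has dimension 6 - 5 = 1, so there is 1 Jordan block; the rank sequence gives block sizes [3].

For λ = 5: algebraic multiplicity 1 gives one 1×1 block.

Assembling the blocks gives the Jordan form J above.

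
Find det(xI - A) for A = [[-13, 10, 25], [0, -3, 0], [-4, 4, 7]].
χ_A(x) = (x + 3)^3

xI - A = [[x + 13, -10, -25], [0, x + 3, 0], [4, -4, x - 7]].

Expanding det(xI - A) along the first row:
det(xI - A) = + (x + 13)·det([[x + 3, 0], [-4, x - 7]]) - (-10)·det([[0, 0], [4, x - 7]]) + (-25)·det([[0, x + 3], [4, -4]]).

Evaluating gives χ_A(x) = x^3 + 9x^2 + 27x + 27 = (x + 3)^3.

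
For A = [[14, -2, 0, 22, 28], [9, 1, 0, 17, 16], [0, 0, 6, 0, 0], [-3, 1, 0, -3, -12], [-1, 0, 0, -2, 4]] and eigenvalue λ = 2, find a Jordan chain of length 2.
We seek v_1 ∈ ker((A - 2I)^2) \ ker(A - 2I), then set v_{i+1} = (A - 2I) v_i.

One such chain is v_1 = [[0, 1, 0, 0, 0]]^T, v_2 = [[-2, -1, 0, 1, 0]]^T. Check: (A - 2I) v_2 = [[0, 0, 0, 0, 0]]^T = 0.

v_1 = [[0, 1, 0, 0, 0]]^T, v_2 = [[-2, -1, 0, 1, 0]]^T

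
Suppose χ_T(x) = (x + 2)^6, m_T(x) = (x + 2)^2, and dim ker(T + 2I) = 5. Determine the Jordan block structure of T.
Jordan blocks: (-2, 2), (-2, 1), (-2, 1), (-2, 1), (-2, 1)

λ = -2: algebraic multiplicity 6 (exponent in χ_T), largest block size 2 (exponent in m_T), 5 blocks (geometric multiplicity). These force block sizes [2, 1, 1, 1, 1].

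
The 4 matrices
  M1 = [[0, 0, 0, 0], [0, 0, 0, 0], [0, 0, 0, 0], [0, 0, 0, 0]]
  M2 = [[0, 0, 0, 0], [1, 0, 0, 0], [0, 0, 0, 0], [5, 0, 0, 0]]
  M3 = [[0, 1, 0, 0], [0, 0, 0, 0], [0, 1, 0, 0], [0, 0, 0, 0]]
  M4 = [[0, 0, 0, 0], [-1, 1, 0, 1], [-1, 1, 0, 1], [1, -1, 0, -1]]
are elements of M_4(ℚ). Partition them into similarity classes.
2 classes: {M1}, {M2, M3, M4}

Characteristic polynomials: χ_{M1} = x^4, χ_{M2} = x^4, χ_{M3} = x^4, χ_{M4} = x^4.

{M1}: invariant factors x, x, x, x.

{M2, M3, M4}: invariant factors x, x, x^2.

Matrices are similar if and only if their invariant-factor lists agree; the partition into similarity classes is {M1}, {M2, M3, M4}.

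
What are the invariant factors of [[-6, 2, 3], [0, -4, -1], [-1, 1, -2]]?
The Jordan structure of A has elementary divisors (x + 4)^3. Arranging the block sizes at each eigenvalue in decreasing order and taking row products gives the invariant factors.

Invariant factors (smallest first, each dividing the next): (x + 4)^3.

Check: the last factor (x + 4)^3 is the minimal polynomial, and the product (x + 4)^3 is the characteristic polynomial.

(x + 4)^3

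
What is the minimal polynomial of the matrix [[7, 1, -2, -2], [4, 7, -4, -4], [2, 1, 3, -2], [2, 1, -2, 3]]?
m_A(x) = (x - 5)^2

The characteristic polynomial factors as (x - 5)^4. The minimal polynomial is ∏(x - λ)^{k_λ} where k_λ is the size of the largest Jordan block at λ.

For λ = 5: rank(A - 5I) = 1, and the largest Jordan block has size 2 (the smallest k with rank((A - 5I)^k) = rank((A - 5I)^(k+1))).

So m_A(x) = (x - 5)^2.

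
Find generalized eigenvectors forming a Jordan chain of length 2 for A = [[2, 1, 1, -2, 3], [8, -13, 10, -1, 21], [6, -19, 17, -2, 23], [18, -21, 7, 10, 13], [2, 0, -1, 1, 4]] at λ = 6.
We seek v_1 ∈ ker((A - 6I)^2) \ ker(A - 6I), then set v_{i+1} = (A - 6I) v_i.

One such chain is v_1 = [[1, 1, 1, -2, 0]]^T, v_2 = [[2, 1, 2, -4, -1]]^T. Check: (A - 6I) v_2 = [[0, 0, 0, 0, 0]]^T = 0.

v_1 = [[1, 1, 1, -2, 0]]^T, v_2 = [[2, 1, 2, -4, -1]]^T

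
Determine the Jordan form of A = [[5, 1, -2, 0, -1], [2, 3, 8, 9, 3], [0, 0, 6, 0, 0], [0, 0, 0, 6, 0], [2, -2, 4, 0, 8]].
J = [[5, 1, 0, 0, 0], [0, 5, 0, 0, 0], [0, 0, 6, 0, 0], [0, 0, 0, 6, 0], [0, 0, 0, 0, 6]]

The characteristic polynomial is det(xI - A) = (x - 6)^3(x - 5)^2, so the eigenvalues are 5 (algebraic multiplicity 2), 6 (algebraic multiplicity 3).

For λ = 5: rank(A - 5I) = 4, rank((A - 5I)^2) = 3. The eigenspace has dimension 5 - 4 = 1, so there is 1 Jordan block; the rank sequence gives block sizes [2].

For λ = 6: rank(A - 6I) = 2. The eigenspace has dimension 5 - 2 = 3, so there are 3 Jordan blocks; the rank sequence gives block sizes [1, 1, 1].

Assembling the blocks gives the Jordan form J above.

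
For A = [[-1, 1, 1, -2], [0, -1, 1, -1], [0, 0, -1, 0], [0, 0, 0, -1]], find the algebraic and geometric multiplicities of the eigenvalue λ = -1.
The characteristic polynomial is (x + 1)^4, so the factor x + 1 appears with exponent 4: the algebraic multiplicity is 4.

rank(A + I) = 2, so the eigenspace has dimension 4 - 2 = 2: the geometric multiplicity is 2.

Since 2 < 4, A is not diagonalizable.

algebraic multiplicity 4, geometric multiplicity 2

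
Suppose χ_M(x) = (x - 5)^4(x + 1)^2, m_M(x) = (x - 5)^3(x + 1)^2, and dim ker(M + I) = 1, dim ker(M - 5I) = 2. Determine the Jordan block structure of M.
Jordan blocks: (-1, 2), (5, 3), (5, 1)

λ = -1: algebraic multiplicity 2 (exponent in χ_M), largest block size 2 (exponent in m_M), 1 block (geometric multiplicity). This forces block sizes [2].
λ = 5: algebraic multiplicity 4 (exponent in χ_M), largest block size 3 (exponent in m_M), 2 blocks (geometric multiplicity). These force block sizes [3, 1].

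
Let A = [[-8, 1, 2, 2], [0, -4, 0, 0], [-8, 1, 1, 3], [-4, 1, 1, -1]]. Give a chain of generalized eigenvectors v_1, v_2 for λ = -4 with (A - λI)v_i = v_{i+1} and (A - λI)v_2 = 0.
We seek v_1 ∈ ker((A + 4I)^2) \ ker(A + 4I), then set v_{i+1} = (A + 4I) v_i.

One such chain is v_1 = [[1, 1, 1, 1]]^T, v_2 = [[1, 0, 1, 1]]^T. Check: (A + 4I) v_2 = [[0, 0, 0, 0]]^T = 0.

v_1 = [[1, 1, 1, 1]]^T, v_2 = [[1, 0, 1, 1]]^T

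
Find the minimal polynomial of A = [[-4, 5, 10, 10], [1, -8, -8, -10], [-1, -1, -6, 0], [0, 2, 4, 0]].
m_A(x) = (x + 4)(x + 5)^2

The characteristic polynomial factors as (x + 4)^2(x + 5)^2. The minimal polynomial is ∏(x - λ)^{k_λ} where k_λ is the size of the largest Jordan block at λ.

For λ = -5: rank(A + 5I) = 3, and the largest Jordan block has size 2 (the smallest k with rank((A + 5I)^k) = rank((A + 5I)^(k+1))).
For λ = -4: rank(A + 4I) = 2, and the largest Jordan block has size 1 (the smallest k with rank((A + 4I)^k) = rank((A + 4I)^(k+1))).

So m_A(x) = (x + 4)(x + 5)^2.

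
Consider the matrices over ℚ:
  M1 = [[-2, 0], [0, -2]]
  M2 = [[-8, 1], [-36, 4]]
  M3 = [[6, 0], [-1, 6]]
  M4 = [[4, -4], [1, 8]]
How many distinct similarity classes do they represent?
3 classes: {M1}, {M2}, {M3, M4}

Characteristic polynomials: χ_{M1} = (x + 2)^2, χ_{M2} = (x + 2)^2, χ_{M3} = (x - 6)^2, χ_{M4} = (x - 6)^2.

{M1}: invariant factors x + 2, x + 2.

{M2}: invariant factors (x + 2)^2.

{M3, M4}: invariant factors (x - 6)^2.

Matrices are similar if and only if their invariant-factor lists agree; the partition into similarity classes is {M1}, {M2}, {M3, M4}.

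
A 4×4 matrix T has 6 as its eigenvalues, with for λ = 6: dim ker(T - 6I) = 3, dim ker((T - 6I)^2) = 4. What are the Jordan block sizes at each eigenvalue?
λ = 6: successive nullity increments [3, 1] count blocks of size ≥ k; block sizes are [2, 1, 1].

Jordan blocks: (6, 2), (6, 1), (6, 1)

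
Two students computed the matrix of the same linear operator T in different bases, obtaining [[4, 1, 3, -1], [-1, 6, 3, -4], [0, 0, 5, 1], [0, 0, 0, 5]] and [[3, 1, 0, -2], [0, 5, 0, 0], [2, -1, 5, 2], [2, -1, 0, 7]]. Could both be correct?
No.

Both have characteristic polynomial (x - 5)^4 and minimal polynomial (x - 5)^2. But rank(A - 5I) = 2 for A while rank(B - 5I) = 1 for B, so the number of Jordan blocks at λ = 5 differs. A and B are not similar.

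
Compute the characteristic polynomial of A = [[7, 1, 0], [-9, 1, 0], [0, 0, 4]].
xI - A = [[x - 7, -1, 0], [9, x - 1, 0], [0, 0, x - 4]].

Expanding det(xI - A) along the first row:
det(xI - A) = + (x - 7)·det([[x - 1, 0], [0, x - 4]]) - (-1)·det([[9, 0], [0, x - 4]]) + (0)·det([[9, x - 1], [0, 0]]).

Evaluating gives χ_A(x) = x^3 - 12x^2 + 48x - 64 = (x - 4)^3.

χ_A(x) = (x - 4)^3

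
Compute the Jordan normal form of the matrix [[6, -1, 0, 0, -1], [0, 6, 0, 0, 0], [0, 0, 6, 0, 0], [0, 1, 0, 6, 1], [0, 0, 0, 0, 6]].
The characteristic polynomial is det(xI - A) = (x - 6)^5, so the eigenvalues are 6 (algebraic multiplicity 5).

For λ = 6: rank(A - 6I) = 1, rank((A - 6I)^2) = 0. The eigenspace has dimension 5 - 1 = 4, so there are 4 Jordan blocks; the rank sequence gives block sizes [2, 1, 1, 1].

Assembling the blocks gives the Jordan form J above.

J = [[6, 1, 0, 0, 0], [0, 6, 0, 0, 0], [0, 0, 6, 0, 0], [0, 0, 0, 6, 0], [0, 0, 0, 0, 6]]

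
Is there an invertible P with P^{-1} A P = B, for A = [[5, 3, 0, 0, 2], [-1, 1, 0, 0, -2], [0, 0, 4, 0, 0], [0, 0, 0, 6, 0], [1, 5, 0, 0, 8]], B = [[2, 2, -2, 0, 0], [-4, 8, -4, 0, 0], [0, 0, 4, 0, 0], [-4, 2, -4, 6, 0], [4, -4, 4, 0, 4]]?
No.

Both have characteristic polynomial (x - 6)^2(x - 4)^3, but the minimal polynomial of A is (x - 6)(x - 4)^2 while the minimal polynomial of B is (x - 6)(x - 4). The minimal polynomial is a similarity invariant, so A and B are not similar.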